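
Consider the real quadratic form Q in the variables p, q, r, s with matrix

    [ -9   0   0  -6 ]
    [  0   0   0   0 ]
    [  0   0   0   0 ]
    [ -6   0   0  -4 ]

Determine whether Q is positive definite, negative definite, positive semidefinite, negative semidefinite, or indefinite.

Congruent diagonalization of A (simultaneous row and column reduction) yields pivots -9, 0, 0, 0.
So there are 1 negative, 3 zero pivots.
Hence Q is negative semidefinite.

negative semidefinite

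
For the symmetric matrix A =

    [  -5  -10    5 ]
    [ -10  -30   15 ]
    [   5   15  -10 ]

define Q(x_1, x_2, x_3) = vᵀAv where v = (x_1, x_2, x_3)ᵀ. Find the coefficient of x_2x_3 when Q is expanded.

30

The coefficient of x_2x_3 is A[2,3] + A[3,2] = 2·15 = 30.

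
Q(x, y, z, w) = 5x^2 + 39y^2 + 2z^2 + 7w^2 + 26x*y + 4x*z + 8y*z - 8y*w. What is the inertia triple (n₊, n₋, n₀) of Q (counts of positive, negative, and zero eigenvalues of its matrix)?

The associated matrix is A = [[5, 13, 2, 0], [13, 39, 4, -4], [2, 4, 2, 0], [0, -4, 0, 7]].
Row-reducing A symmetrically gives the diagonal entries 5, 26/5, 12/13, 3.
That gives 4 positive pivots.

(4, 0, 0)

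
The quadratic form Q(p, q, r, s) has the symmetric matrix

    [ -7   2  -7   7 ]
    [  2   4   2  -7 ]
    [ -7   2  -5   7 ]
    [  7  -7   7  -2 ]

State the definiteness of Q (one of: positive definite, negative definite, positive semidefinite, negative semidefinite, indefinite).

indefinite

Applying the same elementary operations to the rows and columns of A produces a congruent diagonal matrix with entries -7, 32/7, 2, -15/32.
That gives 2 positive, 2 negative pivots.
Hence Q is indefinite.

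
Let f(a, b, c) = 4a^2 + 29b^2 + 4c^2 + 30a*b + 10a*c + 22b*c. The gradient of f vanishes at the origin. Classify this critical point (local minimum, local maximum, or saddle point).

saddle point

The Hessian at the origin is H = [[8, 30, 10], [30, 58, 22], [10, 22, 8]].
An LDLᵀ factorisation of H has diagonal entries 8, -109/2, -10/109.
That gives 1 positive, 2 negative pivots.
H is indefinite, so the origin is a saddle point.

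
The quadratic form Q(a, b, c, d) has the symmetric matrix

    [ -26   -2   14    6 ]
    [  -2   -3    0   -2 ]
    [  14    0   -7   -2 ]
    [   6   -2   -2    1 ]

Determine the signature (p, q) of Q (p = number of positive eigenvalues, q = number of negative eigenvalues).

(1, 3)

Congruent diagonalization of A (simultaneous row and column reduction) yields pivots -26, -37/13, 35/37, -3/7.
So there are 1 positive, 3 negative pivots.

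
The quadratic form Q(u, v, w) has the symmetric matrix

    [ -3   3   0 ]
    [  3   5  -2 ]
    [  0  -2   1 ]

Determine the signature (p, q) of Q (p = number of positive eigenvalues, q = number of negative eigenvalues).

(2, 1)

Congruent diagonalization of A (simultaneous row and column reduction) yields pivots -3, 8, 1/2.
That gives 2 positive, 1 negative pivots.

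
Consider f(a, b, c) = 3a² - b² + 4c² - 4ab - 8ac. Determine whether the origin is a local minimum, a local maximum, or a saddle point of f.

The Hessian at the origin is H = [[6, -4, -8], [-4, -2, 0], [-8, 0, 8]].
Congruent diagonalization of H (simultaneous row and column reduction) yields pivots 6, -14/3, 24/7.
That gives 2 positive, 1 negative pivots.
H is indefinite, so the origin is a saddle point.

saddle point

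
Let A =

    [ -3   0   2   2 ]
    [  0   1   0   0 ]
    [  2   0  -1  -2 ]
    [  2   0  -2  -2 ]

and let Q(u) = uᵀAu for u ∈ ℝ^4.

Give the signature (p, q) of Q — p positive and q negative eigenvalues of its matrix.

(2, 2)

An LDLᵀ factorisation of A has diagonal entries -3, 1, 1/3, -2.
Counting signs: 2 positive, 2 negative.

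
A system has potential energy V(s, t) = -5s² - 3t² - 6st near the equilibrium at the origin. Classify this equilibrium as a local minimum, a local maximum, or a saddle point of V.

local maximum

The Hessian at the origin is H = [[-10, -6], [-6, -6]].
det H = -10·-6 − (-6)² = 24 > 0 and H[1,1] = -10 < 0, so H is negative definite.
Therefore the origin is a local maximum.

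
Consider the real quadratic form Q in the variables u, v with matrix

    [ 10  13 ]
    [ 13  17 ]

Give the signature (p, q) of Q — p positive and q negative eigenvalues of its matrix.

Symmetric row and column elimination reduces A to a congruent diagonal form with pivots 10, 1/10.
That gives 2 positive pivots.

(2, 0)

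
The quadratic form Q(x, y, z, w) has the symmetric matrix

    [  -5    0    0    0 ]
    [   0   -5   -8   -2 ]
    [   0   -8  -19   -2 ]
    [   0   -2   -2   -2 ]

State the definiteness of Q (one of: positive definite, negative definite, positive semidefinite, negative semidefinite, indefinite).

Row-reducing A symmetrically gives the diagonal entries -5, -5, -31/5, -30/31.
That gives 4 negative pivots.
Hence Q is negative definite.

negative definite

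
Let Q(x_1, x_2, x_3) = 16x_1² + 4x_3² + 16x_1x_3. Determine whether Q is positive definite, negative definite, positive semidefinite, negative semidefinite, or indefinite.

positive semidefinite

The symmetric matrix is A = [[16, 0, 8], [0, 0, 0], [8, 0, 4]].
Row-reducing A symmetrically gives the diagonal entries 16, 0, 0.
That gives 1 positive, 2 zero pivots.
Hence Q is positive semidefinite.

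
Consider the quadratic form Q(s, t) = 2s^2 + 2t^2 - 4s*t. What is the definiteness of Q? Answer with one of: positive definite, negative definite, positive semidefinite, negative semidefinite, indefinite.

The symmetric matrix of Q is [[2, -2], [-2, 2]].
For the 2×2 matrix [[2, -2], [-2, 2]]: det = 2·2 − (-2)² = 0, trace = 4.
det = 0 so one eigenvalue is zero; the form is semidefinite with the sign of the trace.

positive semidefinite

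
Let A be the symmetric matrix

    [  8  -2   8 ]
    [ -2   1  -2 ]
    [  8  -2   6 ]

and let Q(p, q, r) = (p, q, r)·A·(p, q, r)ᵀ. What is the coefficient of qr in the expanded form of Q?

-4

The coefficient of qr is A[2,3] + A[3,2] = 2·(-2) = -4.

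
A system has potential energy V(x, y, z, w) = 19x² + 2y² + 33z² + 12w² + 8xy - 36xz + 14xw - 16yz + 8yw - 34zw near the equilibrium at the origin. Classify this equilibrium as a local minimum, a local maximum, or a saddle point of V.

local minimum

The Hessian at the origin is H = [[38, 8, -36, 14], [8, 4, -16, 8], [-36, -16, 66, -34], [14, 8, -34, 24]].
Row-reducing H symmetrically gives the diagonal entries 38, 44/19, 14/11, 24/7.
Counting signs: 4 positive.
H is positive definite, so the origin is a strict local minimum.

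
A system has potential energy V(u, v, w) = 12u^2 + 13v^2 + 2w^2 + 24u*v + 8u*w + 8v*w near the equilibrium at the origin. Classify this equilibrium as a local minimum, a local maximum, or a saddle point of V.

The Hessian at the origin is H = [[24, 24, 8], [24, 26, 8], [8, 8, 4]].
Row-reducing H symmetrically gives the diagonal entries 24, 2, 4/3.
Counting signs: 3 positive.
H is positive definite, so the origin is a strict local minimum.

local minimum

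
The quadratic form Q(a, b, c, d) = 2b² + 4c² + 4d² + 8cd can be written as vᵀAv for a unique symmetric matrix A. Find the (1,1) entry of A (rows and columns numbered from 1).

0

The coefficient of a² in Q is 0, and that is exactly A[1,1].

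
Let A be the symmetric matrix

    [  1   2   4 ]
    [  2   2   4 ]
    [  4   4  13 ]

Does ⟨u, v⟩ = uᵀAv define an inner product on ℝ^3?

no

Congruent diagonalization of A (simultaneous row and column reduction) yields pivots 1, -2, 5.
That gives 2 positive, 1 negative pivots.
Hence Q is indefinite.
⟨·,·⟩ is an inner product exactly when A is positive definite.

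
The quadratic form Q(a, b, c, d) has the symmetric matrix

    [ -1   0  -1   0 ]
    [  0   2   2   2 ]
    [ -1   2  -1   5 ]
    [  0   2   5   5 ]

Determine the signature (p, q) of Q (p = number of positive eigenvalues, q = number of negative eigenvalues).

Applying the same elementary operations to the rows and columns of A produces a congruent diagonal matrix with entries -1, 2, -2, 15/2.
So there are 2 positive, 2 negative pivots.

(2, 2)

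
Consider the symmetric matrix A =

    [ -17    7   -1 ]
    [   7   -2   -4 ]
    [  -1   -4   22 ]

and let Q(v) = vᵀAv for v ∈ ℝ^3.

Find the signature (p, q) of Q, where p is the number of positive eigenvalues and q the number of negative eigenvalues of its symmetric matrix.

(1, 1)

Congruent diagonalization of A (simultaneous row and column reduction) yields pivots -17, 15/17, 0.
That gives 1 positive, 1 negative, 1 zero pivots.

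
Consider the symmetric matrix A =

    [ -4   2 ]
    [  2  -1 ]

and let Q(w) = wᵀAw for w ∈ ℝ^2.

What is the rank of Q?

Congruent diagonalization of A (simultaneous row and column reduction) yields pivots -4, 0.
That gives 1 negative, 1 zero pivots.
The rank is the number of nonzero pivots: 1.

1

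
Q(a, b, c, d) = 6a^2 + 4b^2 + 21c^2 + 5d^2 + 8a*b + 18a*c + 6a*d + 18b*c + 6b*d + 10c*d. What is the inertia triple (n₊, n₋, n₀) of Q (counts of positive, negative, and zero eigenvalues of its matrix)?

Write A = [[6, 4, 9, 3], [4, 4, 9, 3], [9, 9, 21, 5], [3, 3, 5, 5]].
Symmetric row and column elimination reduces A to a congruent diagonal form with pivots 6, 4/3, 3/4, -4/3.
So there are 3 positive, 1 negative pivots.

(3, 1, 0)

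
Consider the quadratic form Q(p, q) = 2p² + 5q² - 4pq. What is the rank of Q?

2

The symmetric matrix is A = [[2, -2], [-2, 5]].
Symmetric row and column elimination reduces A to a congruent diagonal form with pivots 2, 3.
So there are 2 positive pivots.
The rank is the number of nonzero pivots: 2.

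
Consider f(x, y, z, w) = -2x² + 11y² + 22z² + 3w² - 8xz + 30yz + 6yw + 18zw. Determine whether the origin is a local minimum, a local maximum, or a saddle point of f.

The Hessian at the origin is H = [[-4, 0, -8, 0], [0, 22, 30, 6], [-8, 30, 44, 18], [0, 6, 18, 6]].
Applying the same elementary operations to the rows and columns of H produces a congruent diagonal matrix with entries -4, 22, 210/11, -24/35.
That gives 2 positive, 2 negative pivots.
H is indefinite, so the origin is a saddle point.

saddle point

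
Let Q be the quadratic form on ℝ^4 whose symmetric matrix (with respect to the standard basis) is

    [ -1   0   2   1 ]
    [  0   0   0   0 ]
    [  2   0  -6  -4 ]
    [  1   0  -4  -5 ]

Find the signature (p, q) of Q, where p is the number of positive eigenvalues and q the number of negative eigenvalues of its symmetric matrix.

(0, 3)

Symmetric row and column elimination reduces A to a congruent diagonal form with pivots -1, 0, -2, -2.
So there are 3 negative, 1 zero pivots.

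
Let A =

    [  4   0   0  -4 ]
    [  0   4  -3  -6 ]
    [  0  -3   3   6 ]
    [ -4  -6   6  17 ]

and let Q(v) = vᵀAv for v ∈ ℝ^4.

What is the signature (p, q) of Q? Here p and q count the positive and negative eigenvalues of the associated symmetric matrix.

(4, 0)

Congruent diagonalization of A (simultaneous row and column reduction) yields pivots 4, 4, 3/4, 1.
So there are 4 positive pivots.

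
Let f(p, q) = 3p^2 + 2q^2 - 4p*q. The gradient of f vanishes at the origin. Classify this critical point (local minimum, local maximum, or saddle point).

The Hessian at the origin is H = [[6, -4], [-4, 4]].
det H = 6·4 − (-4)² = 8 > 0 and H[1,1] = 6 > 0, so H is positive definite.
Therefore the origin is a local minimum.

local minimum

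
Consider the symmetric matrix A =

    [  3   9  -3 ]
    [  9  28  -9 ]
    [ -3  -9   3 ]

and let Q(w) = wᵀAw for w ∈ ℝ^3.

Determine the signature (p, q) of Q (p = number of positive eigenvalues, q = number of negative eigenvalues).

(2, 0)

Row-reducing A symmetrically gives the diagonal entries 3, 1, 0.
So there are 2 positive, 1 zero pivots.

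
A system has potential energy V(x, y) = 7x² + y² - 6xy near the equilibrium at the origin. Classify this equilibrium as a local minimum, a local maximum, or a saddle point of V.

The Hessian at the origin is H = [[14, -6], [-6, 2]].
det H = 14·2 − (-6)² = -8 < 0, so H is indefinite.
Therefore the origin is a saddle point.

saddle point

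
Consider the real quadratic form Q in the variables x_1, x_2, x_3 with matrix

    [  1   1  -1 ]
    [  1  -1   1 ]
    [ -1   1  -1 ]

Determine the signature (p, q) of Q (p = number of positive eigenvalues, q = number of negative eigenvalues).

Row-reducing A symmetrically gives the diagonal entries 1, -2, 0.
That gives 1 positive, 1 negative, 1 zero pivots.

(1, 1)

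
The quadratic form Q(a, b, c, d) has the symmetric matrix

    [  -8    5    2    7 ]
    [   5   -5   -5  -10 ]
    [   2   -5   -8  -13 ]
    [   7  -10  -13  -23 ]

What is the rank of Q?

2

Congruent diagonalization of A (simultaneous row and column reduction) yields pivots -8, -15/8, 0, 0.
That gives 2 negative, 2 zero pivots.
The rank is the number of nonzero pivots: 2.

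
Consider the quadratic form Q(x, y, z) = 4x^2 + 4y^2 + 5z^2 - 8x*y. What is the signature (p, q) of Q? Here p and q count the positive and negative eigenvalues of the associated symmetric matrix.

(2, 0)

The associated matrix is A = [[4, -4, 0], [-4, 4, 0], [0, 0, 5]].
Congruent diagonalization of A (simultaneous row and column reduction) yields pivots 4, 0, 5.
That gives 2 positive, 1 zero pivots.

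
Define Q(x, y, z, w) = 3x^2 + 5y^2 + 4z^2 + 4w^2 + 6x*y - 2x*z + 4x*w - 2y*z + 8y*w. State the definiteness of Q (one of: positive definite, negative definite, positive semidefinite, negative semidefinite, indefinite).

positive definite

The symmetric matrix of Q is A = [[3, 3, -1, 2], [3, 5, -1, 4], [-1, -1, 4, 0], [2, 4, 0, 4]].
Leading principal minors: Δ_1 = 3, Δ_2 = 6, Δ_3 = 22, Δ_4 = 12.
All leading principal minors are positive, so by Sylvester's criterion Q is positive definite.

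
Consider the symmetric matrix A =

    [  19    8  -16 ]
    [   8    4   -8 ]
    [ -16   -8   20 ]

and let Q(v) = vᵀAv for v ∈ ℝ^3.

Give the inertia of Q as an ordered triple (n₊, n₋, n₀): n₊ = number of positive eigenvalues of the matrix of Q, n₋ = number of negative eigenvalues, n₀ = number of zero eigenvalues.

Congruent diagonalization of A (simultaneous row and column reduction) yields pivots 19, 12/19, 4.
That gives 3 positive pivots.

(3, 0, 0)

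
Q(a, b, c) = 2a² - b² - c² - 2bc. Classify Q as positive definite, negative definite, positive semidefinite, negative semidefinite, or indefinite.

indefinite

The symmetric matrix is A = [[2, 0, 0], [0, -1, -1], [0, -1, -1]].
Applying the same elementary operations to the rows and columns of A produces a congruent diagonal matrix with entries 2, -1, 0.
That gives 1 positive, 1 negative, 1 zero pivots.
Hence Q is indefinite.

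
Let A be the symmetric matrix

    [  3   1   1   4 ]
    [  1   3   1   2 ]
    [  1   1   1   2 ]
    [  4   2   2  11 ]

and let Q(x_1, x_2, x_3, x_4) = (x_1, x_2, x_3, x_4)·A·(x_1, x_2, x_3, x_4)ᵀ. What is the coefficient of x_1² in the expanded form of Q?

3

The coefficient of x_1² is the diagonal entry A[1,1] = 3.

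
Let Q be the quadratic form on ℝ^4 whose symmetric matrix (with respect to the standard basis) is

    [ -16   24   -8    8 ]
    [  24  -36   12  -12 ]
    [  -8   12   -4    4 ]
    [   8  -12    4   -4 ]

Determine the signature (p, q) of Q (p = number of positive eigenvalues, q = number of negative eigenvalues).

Applying the same elementary operations to the rows and columns of A produces a congruent diagonal matrix with entries -16, 0, 0, 0.
Counting signs: 1 negative, 3 zero.

(0, 1)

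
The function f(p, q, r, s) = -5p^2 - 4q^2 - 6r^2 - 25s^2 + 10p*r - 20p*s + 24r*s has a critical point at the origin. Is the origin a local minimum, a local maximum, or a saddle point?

local maximum

The Hessian at the origin is H = [[-10, 0, 10, -20], [0, -8, 0, 0], [10, 0, -12, 24], [-20, 0, 24, -50]].
Row-reducing H symmetrically gives the diagonal entries -10, -8, -2, -2.
That gives 4 negative pivots.
H is negative definite, so the origin is a strict local maximum.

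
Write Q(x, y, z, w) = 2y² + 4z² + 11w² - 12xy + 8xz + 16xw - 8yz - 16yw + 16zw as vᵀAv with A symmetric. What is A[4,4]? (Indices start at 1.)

11

The coefficient of w² in Q is 11, and that is exactly A[4,4].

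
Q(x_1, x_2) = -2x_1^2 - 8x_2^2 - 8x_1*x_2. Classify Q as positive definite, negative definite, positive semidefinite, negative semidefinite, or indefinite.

negative semidefinite

The symmetric matrix of Q is [[-2, -4], [-4, -8]].
For the 2×2 matrix [[-2, -4], [-4, -8]]: det = -2·-8 − (-4)² = 0, trace = -10.
det = 0 so one eigenvalue is zero; the form is semidefinite with the sign of the trace.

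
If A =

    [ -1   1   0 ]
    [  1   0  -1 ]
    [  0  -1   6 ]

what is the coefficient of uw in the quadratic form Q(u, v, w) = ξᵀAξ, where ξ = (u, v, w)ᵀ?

The coefficient of uw is A[1,3] + A[3,1] = 2·0 = 0.

0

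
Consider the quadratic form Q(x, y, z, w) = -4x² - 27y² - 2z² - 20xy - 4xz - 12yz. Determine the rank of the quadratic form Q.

The associated matrix is A = [[-4, -10, -2, 0], [-10, -27, -6, 0], [-2, -6, -2, 0], [0, 0, 0, 0]].
Applying the same elementary operations to the rows and columns of A produces a congruent diagonal matrix with entries -4, -2, -1/2, 0.
So there are 3 negative, 1 zero pivots.
The rank is the number of nonzero pivots: 3.

3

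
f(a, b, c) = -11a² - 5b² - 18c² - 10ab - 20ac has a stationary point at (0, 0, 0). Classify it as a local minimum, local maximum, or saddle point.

The Hessian at the origin is H = [[-22, -10, -20], [-10, -10, 0], [-20, 0, -36]].
Applying the same elementary operations to the rows and columns of H produces a congruent diagonal matrix with entries -22, -60/11, -8/3.
So there are 3 negative pivots.
H is negative definite, so the origin is a strict local maximum.

local maximum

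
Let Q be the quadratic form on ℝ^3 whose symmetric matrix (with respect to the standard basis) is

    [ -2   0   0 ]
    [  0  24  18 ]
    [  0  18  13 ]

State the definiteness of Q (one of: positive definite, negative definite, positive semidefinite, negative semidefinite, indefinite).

indefinite

Row-reducing A symmetrically gives the diagonal entries -2, 24, -1/2.
That gives 1 positive, 2 negative pivots.
Hence Q is indefinite.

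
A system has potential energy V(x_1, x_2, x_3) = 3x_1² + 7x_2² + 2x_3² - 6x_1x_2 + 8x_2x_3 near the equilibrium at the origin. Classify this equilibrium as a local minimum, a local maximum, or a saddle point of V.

The Hessian at the origin is H = [[6, -6, 0], [-6, 14, 8], [0, 8, 4]].
An LDLᵀ factorisation of H has diagonal entries 6, 8, -4.
That gives 2 positive, 1 negative pivots.
H is indefinite, so the origin is a saddle point.

saddle point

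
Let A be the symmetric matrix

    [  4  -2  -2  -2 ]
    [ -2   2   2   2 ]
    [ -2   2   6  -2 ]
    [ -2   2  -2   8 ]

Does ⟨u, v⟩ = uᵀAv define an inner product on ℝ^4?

Leading principal minors: Δ_1 = 4, Δ_2 = 4, Δ_3 = 16, Δ_4 = 32.
All leading principal minors are positive, so by Sylvester's criterion Q is positive definite.
⟨·,·⟩ is an inner product exactly when A is positive definite.

yes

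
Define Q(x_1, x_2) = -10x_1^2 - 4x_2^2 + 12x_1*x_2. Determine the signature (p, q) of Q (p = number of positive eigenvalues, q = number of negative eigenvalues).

The associated matrix is A = [[-10, 6], [6, -4]].
An LDLᵀ factorisation of A has diagonal entries -10, -2/5.
So there are 2 negative pivots.

(0, 2)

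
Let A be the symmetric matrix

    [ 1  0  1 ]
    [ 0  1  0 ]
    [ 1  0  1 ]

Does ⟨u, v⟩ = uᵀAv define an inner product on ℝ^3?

no

Symmetric row and column elimination reduces A to a congruent diagonal form with pivots 1, 1, 0.
So there are 2 positive, 1 zero pivots.
Hence Q is positive semidefinite.
⟨·,·⟩ is an inner product exactly when A is positive definite.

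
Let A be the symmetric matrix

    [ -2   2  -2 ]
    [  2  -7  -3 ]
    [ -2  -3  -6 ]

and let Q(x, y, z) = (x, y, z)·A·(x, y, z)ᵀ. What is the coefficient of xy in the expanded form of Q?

4

The coefficient of xy is A[1,2] + A[2,1] = 2·2 = 4.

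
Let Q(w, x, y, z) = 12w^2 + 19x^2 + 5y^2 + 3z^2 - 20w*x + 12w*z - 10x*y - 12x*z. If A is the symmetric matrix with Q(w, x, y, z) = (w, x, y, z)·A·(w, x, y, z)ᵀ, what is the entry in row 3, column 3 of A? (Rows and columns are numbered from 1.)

The coefficient of y^2 in Q is 5, and that is exactly A[3,3].

5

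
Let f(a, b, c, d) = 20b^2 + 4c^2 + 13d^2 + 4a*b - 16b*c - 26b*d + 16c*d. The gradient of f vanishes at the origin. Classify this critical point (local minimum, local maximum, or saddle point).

The Hessian at the origin is H = [[0, 4, 0, 0], [4, 40, -16, -26], [0, -16, 8, 16], [0, -26, 16, 26]].
H is indefinite, so the origin is a saddle point.

saddle point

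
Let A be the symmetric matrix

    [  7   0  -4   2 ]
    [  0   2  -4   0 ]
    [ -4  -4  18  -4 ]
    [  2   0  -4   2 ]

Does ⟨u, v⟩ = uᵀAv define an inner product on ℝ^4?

yes

Leading principal minors: Δ_1 = 7, Δ_2 = 14, Δ_3 = 108, Δ_4 = 40.
All leading principal minors are positive, so by Sylvester's criterion Q is positive definite.
⟨·,·⟩ is an inner product exactly when A is positive definite.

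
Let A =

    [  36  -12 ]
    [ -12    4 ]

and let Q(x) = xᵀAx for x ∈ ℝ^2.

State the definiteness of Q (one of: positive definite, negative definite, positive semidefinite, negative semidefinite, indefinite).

For the 2×2 matrix [[36, -12], [-12, 4]]: det = 36·4 − (-12)² = 0, trace = 40.
det = 0 so one eigenvalue is zero; the form is semidefinite with the sign of the trace.

positive semidefinite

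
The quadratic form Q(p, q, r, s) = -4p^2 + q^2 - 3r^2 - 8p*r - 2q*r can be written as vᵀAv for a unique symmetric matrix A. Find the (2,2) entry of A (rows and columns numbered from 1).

1

The coefficient of q^2 in Q is 1, and that is exactly A[2,2].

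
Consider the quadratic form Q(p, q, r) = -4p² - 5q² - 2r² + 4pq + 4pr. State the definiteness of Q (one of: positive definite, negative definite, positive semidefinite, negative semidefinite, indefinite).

negative definite

The symmetric matrix of Q is A = [[-4, 2, 2], [2, -5, 0], [2, 0, -2]].
Leading principal minors: Δ_1 = -4, Δ_2 = 16, Δ_3 = -12.
The signs alternate starting with Δ_1 < 0, so by Sylvester's criterion Q is negative definite.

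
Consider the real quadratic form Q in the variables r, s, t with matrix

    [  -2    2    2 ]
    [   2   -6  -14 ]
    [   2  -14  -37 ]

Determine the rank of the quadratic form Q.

3

Applying the same elementary operations to the rows and columns of A produces a congruent diagonal matrix with entries -2, -4, 1.
Counting signs: 1 positive, 2 negative.
The rank is the number of nonzero pivots: 3.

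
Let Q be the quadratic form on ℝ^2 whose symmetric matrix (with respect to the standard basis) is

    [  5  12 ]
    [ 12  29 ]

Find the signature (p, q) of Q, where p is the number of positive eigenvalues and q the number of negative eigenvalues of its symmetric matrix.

(2, 0)

Congruent diagonalization of A (simultaneous row and column reduction) yields pivots 5, 1/5.
That gives 2 positive pivots.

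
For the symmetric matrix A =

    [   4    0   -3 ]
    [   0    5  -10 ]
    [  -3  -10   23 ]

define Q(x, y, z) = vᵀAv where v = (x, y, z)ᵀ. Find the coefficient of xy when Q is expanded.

The coefficient of xy is A[1,2] + A[2,1] = 2·0 = 0.

0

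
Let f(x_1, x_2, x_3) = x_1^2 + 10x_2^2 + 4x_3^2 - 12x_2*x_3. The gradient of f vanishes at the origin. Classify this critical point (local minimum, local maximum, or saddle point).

The Hessian at the origin is H = [[2, 0, 0], [0, 20, -12], [0, -12, 8]].
Applying the same elementary operations to the rows and columns of H produces a congruent diagonal matrix with entries 2, 20, 4/5.
So there are 3 positive pivots.
H is positive definite, so the origin is a strict local minimum.

local minimum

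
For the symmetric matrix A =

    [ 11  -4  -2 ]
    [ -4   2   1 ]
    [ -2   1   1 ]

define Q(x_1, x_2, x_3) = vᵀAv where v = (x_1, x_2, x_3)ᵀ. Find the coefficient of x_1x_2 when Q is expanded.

The coefficient of x_1x_2 is A[1,2] + A[2,1] = 2·(-4) = -8.

-8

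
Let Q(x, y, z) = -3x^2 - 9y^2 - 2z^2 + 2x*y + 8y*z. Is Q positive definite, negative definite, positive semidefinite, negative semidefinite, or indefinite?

negative definite

The symmetric matrix is A = [[-3, 1, 0], [1, -9, 4], [0, 4, -2]].
Row-reducing A symmetrically gives the diagonal entries -3, -26/3, -2/13.
So there are 3 negative pivots.
Hence Q is negative definite.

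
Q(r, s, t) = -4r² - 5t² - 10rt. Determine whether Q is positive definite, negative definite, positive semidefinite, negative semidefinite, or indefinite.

Write A = [[-4, 0, -5], [0, 0, 0], [-5, 0, -5]].
Row-reducing A symmetrically gives the diagonal entries -4, 0, 5/4.
So there are 1 positive, 1 negative, 1 zero pivots.
Hence Q is indefinite.

indefinite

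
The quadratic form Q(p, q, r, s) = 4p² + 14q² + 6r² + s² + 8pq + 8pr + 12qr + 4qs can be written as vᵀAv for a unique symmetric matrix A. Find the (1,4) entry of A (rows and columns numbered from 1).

0

The coefficient of p·s in Q is 0. For a symmetric A this equals A[1,4] + A[4,1] = 2·A[1,4].
So A[1,4] = 0/2 = 0.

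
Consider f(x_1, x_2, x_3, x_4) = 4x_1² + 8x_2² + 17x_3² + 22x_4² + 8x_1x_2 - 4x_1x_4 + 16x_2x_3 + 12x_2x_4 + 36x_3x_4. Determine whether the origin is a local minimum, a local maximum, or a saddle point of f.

The Hessian at the origin is H = [[8, 8, 0, -4], [8, 16, 16, 12], [0, 16, 34, 36], [-4, 12, 36, 44]].
Applying the same elementary operations to the rows and columns of H produces a congruent diagonal matrix with entries 8, 8, 2, 2.
Counting signs: 4 positive.
H is positive definite, so the origin is a strict local minimum.

local minimum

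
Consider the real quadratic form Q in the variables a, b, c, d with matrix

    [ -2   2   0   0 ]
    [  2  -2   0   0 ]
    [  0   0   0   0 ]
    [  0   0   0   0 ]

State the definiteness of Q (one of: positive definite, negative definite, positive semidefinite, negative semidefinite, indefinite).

negative semidefinite

Row-reducing A symmetrically gives the diagonal entries -2, 0, 0, 0.
That gives 1 negative, 3 zero pivots.
Hence Q is negative semidefinite.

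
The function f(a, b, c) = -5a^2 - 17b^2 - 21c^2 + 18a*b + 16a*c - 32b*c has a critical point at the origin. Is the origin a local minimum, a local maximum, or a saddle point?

The Hessian at the origin is H = [[-10, 18, 16], [18, -34, -32], [16, -32, -42]].
Congruent diagonalization of H (simultaneous row and column reduction) yields pivots -10, -8/5, -10.
Counting signs: 3 negative.
H is negative definite, so the origin is a strict local maximum.

local maximum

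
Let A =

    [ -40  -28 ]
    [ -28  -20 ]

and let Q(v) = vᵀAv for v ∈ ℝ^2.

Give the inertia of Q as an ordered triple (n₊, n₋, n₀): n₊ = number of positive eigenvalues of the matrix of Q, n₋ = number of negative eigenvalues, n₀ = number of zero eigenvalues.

Congruent diagonalization of A (simultaneous row and column reduction) yields pivots -40, -2/5.
Counting signs: 2 negative.

(0, 2, 0)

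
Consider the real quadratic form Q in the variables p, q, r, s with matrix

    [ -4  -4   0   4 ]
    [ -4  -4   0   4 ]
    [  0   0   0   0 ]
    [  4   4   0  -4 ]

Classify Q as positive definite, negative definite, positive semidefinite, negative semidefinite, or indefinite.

negative semidefinite

Applying the same elementary operations to the rows and columns of A produces a congruent diagonal matrix with entries -4, 0, 0, 0.
Counting signs: 1 negative, 3 zero.
Hence Q is negative semidefinite.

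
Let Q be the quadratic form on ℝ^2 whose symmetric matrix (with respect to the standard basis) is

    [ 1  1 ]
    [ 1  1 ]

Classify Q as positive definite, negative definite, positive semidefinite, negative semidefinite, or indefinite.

positive semidefinite

For the 2×2 matrix [[1, 1], [1, 1]]: det = 1·1 − (1)² = 0, trace = 2.
det = 0 so one eigenvalue is zero; the form is semidefinite with the sign of the trace.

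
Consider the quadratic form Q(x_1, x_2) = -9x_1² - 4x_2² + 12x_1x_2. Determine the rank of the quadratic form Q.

The symmetric matrix is A = [[-9, 6], [6, -4]].
Congruent diagonalization of A (simultaneous row and column reduction) yields pivots -9, 0.
That gives 1 negative, 1 zero pivots.
The rank is the number of nonzero pivots: 1.

1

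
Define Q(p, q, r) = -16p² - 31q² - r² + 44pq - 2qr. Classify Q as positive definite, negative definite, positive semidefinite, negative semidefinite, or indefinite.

indefinite

The associated matrix is A = [[-16, 22, 0], [22, -31, -1], [0, -1, -1]].
Applying the same elementary operations to the rows and columns of A produces a congruent diagonal matrix with entries -16, -3/4, 1/3.
That gives 1 positive, 2 negative pivots.
Hence Q is indefinite.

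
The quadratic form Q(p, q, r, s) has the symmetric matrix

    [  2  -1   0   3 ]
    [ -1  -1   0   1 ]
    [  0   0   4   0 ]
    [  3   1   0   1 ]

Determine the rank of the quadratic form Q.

Congruent diagonalization of A (simultaneous row and column reduction) yields pivots 2, -3/2, 4, 2/3.
Counting signs: 3 positive, 1 negative.
The rank is the number of nonzero pivots: 4.

4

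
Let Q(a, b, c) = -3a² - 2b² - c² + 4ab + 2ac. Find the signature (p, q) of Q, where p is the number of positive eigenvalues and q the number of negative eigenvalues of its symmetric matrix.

Write A = [[-3, 2, 1], [2, -2, 0], [1, 0, -1]].
Congruent diagonalization of A (simultaneous row and column reduction) yields pivots -3, -2/3, 0.
Counting signs: 2 negative, 1 zero.

(0, 2)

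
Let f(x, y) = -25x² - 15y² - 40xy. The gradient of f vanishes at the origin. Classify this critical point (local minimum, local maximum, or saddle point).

The Hessian at the origin is H = [[-50, -40], [-40, -30]].
det H = -50·-30 − (-40)² = -100 < 0, so H is indefinite.
Therefore the origin is a saddle point.

saddle point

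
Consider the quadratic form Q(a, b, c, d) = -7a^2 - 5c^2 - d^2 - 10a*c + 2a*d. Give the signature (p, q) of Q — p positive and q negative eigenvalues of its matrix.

(0, 3)

Write A = [[-7, 0, -5, 1], [0, 0, 0, 0], [-5, 0, -5, 0], [1, 0, 0, -1]].
Symmetric row and column elimination reduces A to a congruent diagonal form with pivots -7, 0, -10/7, -1/2.
Counting signs: 3 negative, 1 zero.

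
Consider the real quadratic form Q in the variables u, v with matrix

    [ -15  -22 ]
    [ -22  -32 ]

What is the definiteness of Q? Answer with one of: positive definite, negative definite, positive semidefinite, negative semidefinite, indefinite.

Symmetric row and column elimination reduces A to a congruent diagonal form with pivots -15, 4/15.
So there are 1 positive, 1 negative pivots.
Hence Q is indefinite.

indefinite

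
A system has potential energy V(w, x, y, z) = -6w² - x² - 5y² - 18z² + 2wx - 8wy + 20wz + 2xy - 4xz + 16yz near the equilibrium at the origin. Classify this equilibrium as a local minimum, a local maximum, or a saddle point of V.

The Hessian at the origin is H = [[-12, 2, -8, 20], [2, -2, 2, -4], [-8, 2, -10, 16], [20, -4, 16, -36]].
Symmetric row and column elimination reduces H to a congruent diagonal form with pivots -12, -5/3, -22/5, -12/11.
That gives 4 negative pivots.
H is negative definite, so the origin is a strict local maximum.

local maximum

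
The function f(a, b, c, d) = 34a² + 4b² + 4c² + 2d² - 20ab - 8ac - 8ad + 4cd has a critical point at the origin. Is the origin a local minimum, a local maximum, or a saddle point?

local minimum

The Hessian at the origin is H = [[68, -20, -8, -8], [-20, 8, 0, 0], [-8, 0, 8, 4], [-8, 0, 4, 4]].
An LDLᵀ factorisation of H has diagonal entries 68, 36/17, 40/9, 2/5.
That gives 4 positive pivots.
H is positive definite, so the origin is a strict local minimum.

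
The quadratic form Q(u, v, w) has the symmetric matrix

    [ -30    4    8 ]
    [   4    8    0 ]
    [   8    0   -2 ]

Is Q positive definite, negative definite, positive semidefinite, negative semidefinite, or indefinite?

Row-reducing A symmetrically gives the diagonal entries -30, 128/15, 0.
Counting signs: 1 positive, 1 negative, 1 zero.
Hence Q is indefinite.

indefinite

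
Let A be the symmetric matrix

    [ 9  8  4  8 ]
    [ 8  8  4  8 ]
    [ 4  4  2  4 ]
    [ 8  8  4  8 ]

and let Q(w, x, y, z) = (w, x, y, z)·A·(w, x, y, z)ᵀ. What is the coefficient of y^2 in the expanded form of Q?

2

The coefficient of y^2 is the diagonal entry A[3,3] = 2.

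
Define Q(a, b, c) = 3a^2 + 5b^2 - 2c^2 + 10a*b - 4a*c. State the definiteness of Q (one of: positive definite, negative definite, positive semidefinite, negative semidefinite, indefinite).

indefinite

Write A = [[3, 5, -2], [5, 5, 0], [-2, 0, -2]].
Row-reducing A symmetrically gives the diagonal entries 3, -10/3, 0.
So there are 1 positive, 1 negative, 1 zero pivots.
Hence Q is indefinite.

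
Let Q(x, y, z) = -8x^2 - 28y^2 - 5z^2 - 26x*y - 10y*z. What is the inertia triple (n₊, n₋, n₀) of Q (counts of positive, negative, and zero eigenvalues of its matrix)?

Write A = [[-8, -13, 0], [-13, -28, -5], [0, -5, -5]].
Symmetric row and column elimination reduces A to a congruent diagonal form with pivots -8, -55/8, -15/11.
So there are 3 negative pivots.

(0, 3, 0)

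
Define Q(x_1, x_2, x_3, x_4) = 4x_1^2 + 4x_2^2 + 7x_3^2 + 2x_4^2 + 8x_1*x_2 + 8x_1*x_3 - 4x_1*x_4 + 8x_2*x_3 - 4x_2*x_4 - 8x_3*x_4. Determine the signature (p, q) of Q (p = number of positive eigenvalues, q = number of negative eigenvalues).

The symmetric matrix is A = [[4, 4, 4, -2], [4, 4, 4, -2], [4, 4, 7, -4], [-2, -2, -4, 2]].
Row-reducing A symmetrically gives the diagonal entries 4, 0, 3, -1/3.
So there are 2 positive, 1 negative, 1 zero pivots.

(2, 1)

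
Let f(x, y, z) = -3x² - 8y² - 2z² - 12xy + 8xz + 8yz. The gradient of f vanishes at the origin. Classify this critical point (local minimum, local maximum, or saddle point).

saddle point

The Hessian at the origin is H = [[-6, -12, 8], [-12, -16, 8], [8, 8, -4]].
Row-reducing H symmetrically gives the diagonal entries -6, 8, -4/3.
Counting signs: 1 positive, 2 negative.
H is indefinite, so the origin is a saddle point.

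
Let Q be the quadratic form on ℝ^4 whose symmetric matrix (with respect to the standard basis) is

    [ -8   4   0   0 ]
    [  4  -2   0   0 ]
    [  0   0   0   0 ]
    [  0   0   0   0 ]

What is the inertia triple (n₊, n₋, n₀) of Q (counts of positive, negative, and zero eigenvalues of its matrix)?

Applying the same elementary operations to the rows and columns of A produces a congruent diagonal matrix with entries -8, 0, 0, 0.
So there are 1 negative, 3 zero pivots.

(0, 1, 3)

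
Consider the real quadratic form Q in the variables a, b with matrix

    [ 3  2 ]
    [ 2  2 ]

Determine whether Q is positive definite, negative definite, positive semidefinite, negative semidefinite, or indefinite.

positive definite

For the 2×2 matrix [[3, 2], [2, 2]]: det = 3·2 − (2)² = 2, trace = 5.
det > 0 so both eigenvalues share the sign of the trace; trace = 5 > 0 ⇒ both positive.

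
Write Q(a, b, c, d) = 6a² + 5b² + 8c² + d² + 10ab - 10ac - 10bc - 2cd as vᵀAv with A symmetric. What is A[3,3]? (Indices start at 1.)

The coefficient of c² in Q is 8, and that is exactly A[3,3].

8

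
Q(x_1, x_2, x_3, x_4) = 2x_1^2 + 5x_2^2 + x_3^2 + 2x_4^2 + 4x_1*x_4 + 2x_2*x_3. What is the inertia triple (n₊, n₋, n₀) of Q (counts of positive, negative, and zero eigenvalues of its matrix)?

The symmetric matrix is A = [[2, 0, 0, 2], [0, 5, 1, 0], [0, 1, 1, 0], [2, 0, 0, 2]].
Congruent diagonalization of A (simultaneous row and column reduction) yields pivots 2, 5, 4/5, 0.
So there are 3 positive, 1 zero pivots.

(3, 0, 1)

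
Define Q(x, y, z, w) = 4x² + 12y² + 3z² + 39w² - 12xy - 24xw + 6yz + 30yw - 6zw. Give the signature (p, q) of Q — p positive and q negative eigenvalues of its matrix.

(2, 0)

Write A = [[4, -6, 0, -12], [-6, 12, 3, 15], [0, 3, 3, -3], [-12, 15, -3, 39]].
Row-reducing A symmetrically gives the diagonal entries 4, 3, 0, 0.
Counting signs: 2 positive, 2 zero.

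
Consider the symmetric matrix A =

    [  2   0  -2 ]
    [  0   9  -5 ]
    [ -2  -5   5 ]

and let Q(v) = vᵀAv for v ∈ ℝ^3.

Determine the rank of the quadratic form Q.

An LDLᵀ factorisation of A has diagonal entries 2, 9, 2/9.
So there are 3 positive pivots.
The rank is the number of nonzero pivots: 3.

3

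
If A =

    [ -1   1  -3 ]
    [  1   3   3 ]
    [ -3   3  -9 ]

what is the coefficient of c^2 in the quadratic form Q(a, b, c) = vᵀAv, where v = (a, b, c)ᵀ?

The coefficient of c^2 is the diagonal entry A[3,3] = -9.

-9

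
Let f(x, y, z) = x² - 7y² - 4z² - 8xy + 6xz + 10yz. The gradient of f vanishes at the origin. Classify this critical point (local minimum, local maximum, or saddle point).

The Hessian at the origin is H = [[2, -8, 6], [-8, -14, 10], [6, 10, -8]].
Applying the same elementary operations to the rows and columns of H produces a congruent diagonal matrix with entries 2, -46, -20/23.
That gives 1 positive, 2 negative pivots.
H is indefinite, so the origin is a saddle point.

saddle point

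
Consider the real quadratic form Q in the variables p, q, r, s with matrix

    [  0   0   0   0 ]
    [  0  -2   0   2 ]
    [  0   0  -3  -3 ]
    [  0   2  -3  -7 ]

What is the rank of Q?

3

Applying the same elementary operations to the rows and columns of A produces a congruent diagonal matrix with entries 0, -2, -3, -2.
So there are 3 negative, 1 zero pivots.
The rank is the number of nonzero pivots: 3.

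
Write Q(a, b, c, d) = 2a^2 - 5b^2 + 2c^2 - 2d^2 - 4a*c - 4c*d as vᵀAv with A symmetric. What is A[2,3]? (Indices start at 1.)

The coefficient of b·c in Q is 0. For a symmetric A this equals A[2,3] + A[3,2] = 2·A[2,3].
So A[2,3] = 0/2 = 0.

0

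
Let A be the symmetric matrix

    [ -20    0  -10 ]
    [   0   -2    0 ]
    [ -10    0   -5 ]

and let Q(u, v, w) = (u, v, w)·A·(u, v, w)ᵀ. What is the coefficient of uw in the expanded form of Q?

The coefficient of uw is A[1,3] + A[3,1] = 2·(-10) = -20.

-20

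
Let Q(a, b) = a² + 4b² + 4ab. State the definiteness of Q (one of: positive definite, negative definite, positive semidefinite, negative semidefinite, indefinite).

positive semidefinite

The symmetric matrix is A = [[1, 2], [2, 4]].
Applying the same elementary operations to the rows and columns of A produces a congruent diagonal matrix with entries 1, 0.
So there are 1 positive, 1 zero pivots.
Hence Q is positive semidefinite.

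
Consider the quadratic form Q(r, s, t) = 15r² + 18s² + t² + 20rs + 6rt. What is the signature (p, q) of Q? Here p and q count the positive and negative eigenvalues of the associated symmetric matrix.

(3, 0)

The symmetric matrix is A = [[15, 10, 3], [10, 18, 0], [3, 0, 1]].
Congruent diagonalization of A (simultaneous row and column reduction) yields pivots 15, 34/3, 4/85.
That gives 3 positive pivots.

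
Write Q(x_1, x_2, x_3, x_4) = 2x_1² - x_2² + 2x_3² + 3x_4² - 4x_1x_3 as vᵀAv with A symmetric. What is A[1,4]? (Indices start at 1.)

The coefficient of x_1·x_4 in Q is 0. For a symmetric A this equals A[1,4] + A[4,1] = 2·A[1,4].
So A[1,4] = 0/2 = 0.

0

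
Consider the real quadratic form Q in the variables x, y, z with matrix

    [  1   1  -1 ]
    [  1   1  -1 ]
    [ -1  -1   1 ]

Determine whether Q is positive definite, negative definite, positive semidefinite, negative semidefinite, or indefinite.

Row-reducing A symmetrically gives the diagonal entries 1, 0, 0.
So there are 1 positive, 2 zero pivots.
Hence Q is positive semidefinite.

positive semidefinite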